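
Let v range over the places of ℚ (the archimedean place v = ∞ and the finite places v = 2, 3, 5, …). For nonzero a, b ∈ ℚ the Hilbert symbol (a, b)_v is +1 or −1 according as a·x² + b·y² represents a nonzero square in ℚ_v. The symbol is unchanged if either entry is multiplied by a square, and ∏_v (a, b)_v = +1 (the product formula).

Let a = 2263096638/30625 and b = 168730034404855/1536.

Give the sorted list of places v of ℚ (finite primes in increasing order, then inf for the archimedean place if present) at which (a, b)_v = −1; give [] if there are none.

[2, 3, 5, 11]

Mod squares: a ≡ 1518, b ≡ 330. Check v ∈ {∞, 2, 3, 5, 7, 11, 23, 37, 43}.
v=7: a=7^-2·(≡6), b=7^2·(≡1) mod 7; (6|7)=-1, (1|7)=+1; (−1)^{-2·2·3}·(-1)^2·(+1)^-2 = +1.
v=5: a=5^-4·(≡2), b=5^1·(≡1) mod 5; (2|5)=-1, (1|5)=+1; (−1)^{-4·1·2}·(-1)^1·(+1)^-4 = -1.
v=43: a=43^0·(≡40), b=43^2·(≡28) mod 43; (40|43)=+1, (28|43)=-1; (−1)^{0·2·21}·(+1)^2·(-1)^0 = +1.
v=37: a=37^2·(≡12), b=37^0·(≡16) mod 37; (12|37)=+1, (16|37)=+1; (−1)^{2·0·18}·(+1)^0·(+1)^2 = +1.
v=11: a=11^3·(≡6), b=11^3·(≡2) mod 11; (6|11)=-1, (2|11)=-1; (−1)^{3·3·5}·(-1)^3·(-1)^3 = -1.
v=2: v_2(a)=1, v_2(b)=-9; units ≡ 7, 5 (mod 8); ε·ε+αω+βω = 1·0+1·1+-9·0 ≡ 1  ⇒  (a,b)_2 = -1.
v=3: a=3^3·(≡2), b=3^-1·(≡2) mod 3; (2|3)=-1, (2|3)=-1; (−1)^{3·-1·1}·(-1)^-1·(-1)^3 = -1.
v=∞: 1518 > 0 and 330 > 0  ⇒  (a,b)_∞ = +1.
v=23: a=23^1·(≡22), b=23^4·(≡12) mod 23; (22|23)=-1, (12|23)=+1; (−1)^{1·4·11}·(-1)^4·(+1)^1 = +1.
|Ram(1518, 330)| = 4, even; anisotropic at {2, 3, 5, 11}.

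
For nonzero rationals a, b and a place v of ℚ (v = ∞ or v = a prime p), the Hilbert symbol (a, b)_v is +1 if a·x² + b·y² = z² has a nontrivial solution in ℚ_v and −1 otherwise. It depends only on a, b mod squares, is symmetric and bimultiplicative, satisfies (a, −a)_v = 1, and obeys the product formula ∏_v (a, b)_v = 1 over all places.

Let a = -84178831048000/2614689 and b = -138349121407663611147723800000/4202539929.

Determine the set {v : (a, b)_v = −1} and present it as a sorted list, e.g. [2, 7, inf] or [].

(a, b) ≡ (-1077205, -608855) mod (ℚ^×)²; places V = {2, 3, 5, 7, 11, 13, 17, 19, 23, 29, 37, ∞}.
(a,b)_11: α=-2, u≡3; β=0, v≡2 (mod 11); (3|11)=+1, (2|11)=-1; sign (−1)^0·+1^0·-1^-2 = +1.
(a,b)_23: α=1, u≡4; β=4, v≡8 (mod 23); (4|23)=+1, (8|23)=+1; sign (−1)^0·+1^4·+1^1 = +1.
(a,b)_19: α=1, u≡11; β=3, v≡2 (mod 19); (11|19)=+1, (2|19)=-1; sign (−1)^1·+1^3·-1^1 = +1.
(a,b)_17: α=3, u≡3; β=3, v≡9 (mod 17); (3|17)=-1, (9|17)=+1; sign (−1)^0·-1^3·+1^3 = -1.
(a,b)_29: α=1, u≡5; β=3, v≡9 (mod 29); (5|29)=+1, (9|29)=+1; sign (−1)^0·+1^3·+1^1 = +1.
(a,b)_3: α=-2, u≡2; β=-6, v≡1 (mod 3); (2|3)=-1, (1|3)=+1; sign (−1)^0·-1^-6·+1^-2 = +1.
(a,b)_2: α=6, β=6; u≡3, v≡1 (mod 8); ε(u)ε(v)=1·0, αω(v)=6·0, βω(u)=6·1; sum ≡ 0  ⇒  +1.
(a,b)_7: α=-4, u≡1; β=-8, v≡3 (mod 7); (1|7)=+1, (3|7)=-1; sign (−1)^0·+1^-8·-1^-4 = +1.
(a,b)_∞: sgn(-1077205)=−, sgn(-608855)=−, so -1.
(a,b)_37: α=0, u≡8; β=2, v≡31 (mod 37); (8|37)=-1, (31|37)=-1; sign (−1)^0·-1^2·-1^0 = +1.
(a,b)_13: α=2, u≡10; β=3, v≡9 (mod 13); (10|13)=+1, (9|13)=+1; sign (−1)^0·+1^3·+1^2 = +1.
(a,b)_5: α=3, u≡4; β=5, v≡1 (mod 5); (4|5)=+1, (1|5)=+1; sign (−1)^0·+1^5·+1^3 = +1.
|Ram(-1077205, -608855)| = 2, even; anisotropic at {17, ∞}.

[17, inf]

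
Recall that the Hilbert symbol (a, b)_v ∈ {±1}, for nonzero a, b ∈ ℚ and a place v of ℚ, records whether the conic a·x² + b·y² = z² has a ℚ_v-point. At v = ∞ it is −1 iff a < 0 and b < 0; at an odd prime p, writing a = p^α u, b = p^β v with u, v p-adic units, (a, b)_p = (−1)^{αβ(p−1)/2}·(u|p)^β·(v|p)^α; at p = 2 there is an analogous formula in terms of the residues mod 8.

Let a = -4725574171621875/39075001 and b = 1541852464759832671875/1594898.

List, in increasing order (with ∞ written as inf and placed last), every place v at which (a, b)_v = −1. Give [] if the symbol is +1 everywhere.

Mod squares: a ≡ -195, b ≡ 22. Check v ∈ {∞, 2, 3, 5, 7, 11, 13, 17, 19, 37, 47}.
v=∞: -195 < 0 and 22 > 0  ⇒  (a,b)_∞ = +1.
v=19: a=19^-2·(≡8), b=19^-2·(≡14) mod 19; (8|19)=-1, (14|19)=-1; (−1)^{-2·-2·9}·(-1)^-2·(-1)^-2 = +1.
v=47: a=47^-2·(≡45), b=47^-2·(≡40) mod 47; (45|47)=-1, (40|47)=-1; (−1)^{-2·-2·23}·(-1)^-2·(-1)^-2 = +1.
v=13: a=13^3·(≡11), b=13^4·(≡1) mod 13; (11|13)=-1, (1|13)=+1; (−1)^{3·4·6}·(-1)^4·(+1)^3 = +1.
v=7: a=7^-2·(≡1), b=7^0·(≡4) mod 7; (1|7)=+1, (4|7)=+1; (−1)^{-2·0·3}·(+1)^0·(+1)^-2 = +1.
v=17: a=17^2·(≡8), b=17^2·(≡7) mod 17; (8|17)=+1, (7|17)=-1; (−1)^{2·2·8}·(+1)^2·(-1)^2 = +1.
v=2: v_2(a)=0, v_2(b)=-1; units ≡ 5, 3 (mod 8); ε·ε+αω+βω = 0·1+0·1+-1·1 ≡ 1  ⇒  (a,b)_2 = -1.
v=3: a=3^9·(≡1), b=3^8·(≡1) mod 3; (1|3)=+1, (1|3)=+1; (−1)^{9·8·1}·(+1)^8·(+1)^9 = +1.
v=5: a=5^5·(≡1), b=5^6·(≡2) mod 5; (1|5)=+1, (2|5)=-1; (−1)^{5·6·2}·(+1)^6·(-1)^5 = -1.
v=37: a=37^0·(≡16), b=37^2·(≡23) mod 37; (16|37)=+1, (23|37)=-1; (−1)^{0·2·18}·(+1)^2·(-1)^0 = +1.
v=11: a=11^2·(≡4), b=11^3·(≡2) mod 11; (4|11)=+1, (2|11)=-1; (−1)^{2·3·5}·(+1)^3·(-1)^2 = +1.
(-195, 22 / ℚ) ramifies at {2, 5}: a division algebra.

[2, 5]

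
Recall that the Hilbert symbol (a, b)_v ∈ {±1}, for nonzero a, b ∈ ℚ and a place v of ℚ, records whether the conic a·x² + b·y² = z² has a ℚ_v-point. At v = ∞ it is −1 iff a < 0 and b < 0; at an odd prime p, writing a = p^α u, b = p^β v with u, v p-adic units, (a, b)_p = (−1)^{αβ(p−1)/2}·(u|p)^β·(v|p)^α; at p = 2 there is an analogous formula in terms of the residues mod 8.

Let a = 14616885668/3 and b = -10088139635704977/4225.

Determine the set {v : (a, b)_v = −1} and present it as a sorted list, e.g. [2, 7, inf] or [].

Mod squares: a ≡ 250971, b ≡ -33. Check v ∈ {∞, 2, 3, 5, 7, 11, 13, 17, 19, 37}.
v=13: a=13^0·(≡7), b=13^-2·(≡2) mod 13; (7|13)=-1, (2|13)=-1; (−1)^{0·-2·6}·(-1)^-2·(-1)^0 = +1.
v=5: a=5^0·(≡1), b=5^-2·(≡2) mod 5; (1|5)=+1, (2|5)=-1; (−1)^{0·-2·2}·(+1)^-2·(-1)^0 = +1.
v=17: a=17^1·(≡6), b=17^2·(≡4) mod 17; (6|17)=-1, (4|17)=+1; (−1)^{1·2·8}·(-1)^2·(+1)^1 = +1.
v=3: a=3^-1·(≡2), b=3^1·(≡1) mod 3; (2|3)=-1, (1|3)=+1; (−1)^{-1·1·1}·(-1)^1·(+1)^-1 = +1.
v=∞: 250971 > 0 and -33 < 0  ⇒  (a,b)_∞ = +1.
v=37: a=37^1·(≡1), b=37^2·(≡7) mod 37; (1|37)=+1, (7|37)=+1; (−1)^{1·2·18}·(+1)^2·(+1)^1 = +1.
v=19: a=19^3·(≡4), b=19^4·(≡11) mod 19; (4|19)=+1, (11|19)=+1; (−1)^{3·4·9}·(+1)^4·(+1)^3 = +1.
v=2: v_2(a)=2, v_2(b)=0; units ≡ 3, 7 (mod 8); ε·ε+αω+βω = 1·1+2·0+0·1 ≡ 1  ⇒  (a,b)_2 = -1.
v=11: a=11^2·(≡2), b=11^3·(≡2) mod 11; (2|11)=-1, (2|11)=-1; (−1)^{2·3·5}·(-1)^3·(-1)^2 = -1.
v=7: a=7^1·(≡5), b=7^2·(≡2) mod 7; (5|7)=-1, (2|7)=+1; (−1)^{1·2·3}·(-1)^2·(+1)^1 = +1.
|Ram(250971, -33)| = 2, even; anisotropic at {2, 11}.

[2, 11]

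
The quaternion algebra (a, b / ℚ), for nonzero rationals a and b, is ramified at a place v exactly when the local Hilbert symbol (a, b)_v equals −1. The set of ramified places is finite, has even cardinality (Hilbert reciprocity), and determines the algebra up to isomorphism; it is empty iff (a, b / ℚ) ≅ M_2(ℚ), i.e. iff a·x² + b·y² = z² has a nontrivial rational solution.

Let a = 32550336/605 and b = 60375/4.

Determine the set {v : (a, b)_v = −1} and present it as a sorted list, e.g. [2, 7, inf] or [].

Mod squares: a ≡ 31395, b ≡ 2415. Check v ∈ {∞, 2, 3, 5, 7, 11, 13, 23}.
v=7: a=7^1·(≡6), b=7^1·(≡2) mod 7; (6|7)=-1, (2|7)=+1; (−1)^{1·1·3}·(-1)^1·(+1)^1 = +1.
v=5: a=5^-1·(≡1), b=5^3·(≡2) mod 5; (1|5)=+1, (2|5)=-1; (−1)^{-1·3·2}·(+1)^3·(-1)^-1 = -1.
v=2: v_2(a)=6, v_2(b)=-2; units ≡ 3, 7 (mod 8); ε·ε+αω+βω = 1·1+6·0+-2·1 ≡ 1  ⇒  (a,b)_2 = -1.
v=23: a=23^1·(≡6), b=23^1·(≡18) mod 23; (6|23)=+1, (18|23)=+1; (−1)^{1·1·11}·(+1)^1·(+1)^1 = -1.
v=3: a=3^5·(≡1), b=3^1·(≡1) mod 3; (1|3)=+1, (1|3)=+1; (−1)^{5·1·1}·(+1)^1·(+1)^5 = -1.
v=13: a=13^1·(≡1), b=13^0·(≡4) mod 13; (1|13)=+1, (4|13)=+1; (−1)^{1·0·6}·(+1)^0·(+1)^1 = +1.
v=∞: 31395 > 0 and 2415 > 0  ⇒  (a,b)_∞ = +1.
v=11: a=11^-2·(≡1), b=11^0·(≡10) mod 11; (1|11)=+1, (10|11)=-1; (−1)^{-2·0·5}·(+1)^0·(-1)^-2 = +1.
|Ram(31395, 2415)| = 4, even; anisotropic at {2, 3, 5, 23}.

[2, 3, 5, 23]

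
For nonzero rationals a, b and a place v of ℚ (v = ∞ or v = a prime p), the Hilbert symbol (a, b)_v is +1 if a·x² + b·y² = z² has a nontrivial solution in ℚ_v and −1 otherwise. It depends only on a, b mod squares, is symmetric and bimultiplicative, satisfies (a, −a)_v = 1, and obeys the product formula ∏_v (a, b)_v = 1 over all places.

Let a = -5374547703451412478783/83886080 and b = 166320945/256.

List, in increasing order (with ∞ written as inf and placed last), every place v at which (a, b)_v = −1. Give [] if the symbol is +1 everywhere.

Mod squares: a ≡ -35, b ≡ 145. Check v ∈ {∞, 2, 3, 5, 7, 17, 29}.
v=17: a=17^6·(≡16), b=17^2·(≡4) mod 17; (16|17)=+1, (4|17)=+1; (−1)^{6·2·8}·(+1)^2·(+1)^6 = +1.
v=2: v_2(a)=-24, v_2(b)=-8; units ≡ 5, 1 (mod 8); ε·ε+αω+βω = 0·0+-24·0+-8·1 ≡ 0  ⇒  (a,b)_2 = +1.
v=∞: -35 < 0 and 145 > 0  ⇒  (a,b)_∞ = +1.
v=7: a=7^9·(≡1), b=7^2·(≡3) mod 7; (1|7)=+1, (3|7)=-1; (−1)^{9·2·3}·(+1)^2·(-1)^9 = -1.
v=5: a=5^-1·(≡2), b=5^1·(≡4) mod 5; (2|5)=-1, (4|5)=+1; (−1)^{-1·1·2}·(-1)^1·(+1)^-1 = -1.
v=29: a=29^2·(≡13), b=29^1·(≡25) mod 29; (13|29)=+1, (25|29)=+1; (−1)^{2·1·14}·(+1)^1·(+1)^2 = +1.
v=3: a=3^8·(≡1), b=3^4·(≡1) mod 3; (1|3)=+1, (1|3)=+1; (−1)^{8·4·1}·(+1)^4·(+1)^8 = +1.
Ram(-35, 145) = {5, 7}; no ℚ_5-point on the conic.

[5, 7]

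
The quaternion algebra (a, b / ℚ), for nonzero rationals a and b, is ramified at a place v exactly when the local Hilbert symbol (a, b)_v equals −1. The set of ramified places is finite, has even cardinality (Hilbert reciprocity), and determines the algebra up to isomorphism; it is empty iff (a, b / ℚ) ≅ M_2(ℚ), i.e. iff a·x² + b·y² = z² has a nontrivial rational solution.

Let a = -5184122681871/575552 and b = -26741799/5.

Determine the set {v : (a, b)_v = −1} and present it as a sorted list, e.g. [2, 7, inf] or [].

[5, 41, 53, inf]

(a, b) ≡ (-50350583, -303195) mod (ℚ^×)²; places V = {2, 3, 5, 7, 17, 23, 29, 41, 47, 53, ∞}.
(a,b)_29: α=1, u≡10; β=1, v≡8 (mod 29); (10|29)=-1, (8|29)=-1; sign (−1)^0·-1^1·-1^1 = +1.
(a,b)_23: α=-2, u≡19; β=0, v≡5 (mod 23); (19|23)=-1, (5|23)=-1; sign (−1)^0·-1^0·-1^-2 = +1.
(a,b)_2: α=-6, β=0; u≡1, v≡5 (mod 8); ε(u)ε(v)=0·0, αω(v)=-6·1, βω(u)=0·0; sum ≡ 0  ⇒  +1.
(a,b)_7: α=4, u≡4; β=2, v≡5 (mod 7); (4|7)=+1, (5|7)=-1; sign (−1)^0·+1^2·-1^4 = +1.
(a,b)_47: α=1, u≡45; β=0, v≡24 (mod 47); (45|47)=-1, (24|47)=+1; sign (−1)^0·-1^0·+1^1 = +1.
(a,b)_41: α=1, u≡1; β=1, v≡6 (mod 41); (1|41)=+1, (6|41)=-1; sign (−1)^0·+1^1·-1^1 = -1.
(a,b)_5: α=0, u≡2; β=-1, v≡1 (mod 5); (2|5)=-1, (1|5)=+1; sign (−1)^0·-1^-1·+1^0 = -1.
(a,b)_53: α=1, u≡3; β=0, v≡8 (mod 53); (3|53)=-1, (8|53)=-1; sign (−1)^0·-1^0·-1^1 = -1.
(a,b)_∞: sgn(-50350583)=−, sgn(-303195)=−, so -1.
(a,b)_3: α=6, u≡1; β=3, v≡2 (mod 3); (1|3)=+1, (2|3)=-1; sign (−1)^0·+1^3·-1^6 = +1.
(a,b)_17: α=-1, u≡9; β=1, v≡13 (mod 17); (9|17)=+1, (13|17)=+1; sign (−1)^0·+1^1·+1^-1 = +1.
Ram(-50350583, -303195) = {5, 41, 53, ∞}; no ℚ_5-point on the conic.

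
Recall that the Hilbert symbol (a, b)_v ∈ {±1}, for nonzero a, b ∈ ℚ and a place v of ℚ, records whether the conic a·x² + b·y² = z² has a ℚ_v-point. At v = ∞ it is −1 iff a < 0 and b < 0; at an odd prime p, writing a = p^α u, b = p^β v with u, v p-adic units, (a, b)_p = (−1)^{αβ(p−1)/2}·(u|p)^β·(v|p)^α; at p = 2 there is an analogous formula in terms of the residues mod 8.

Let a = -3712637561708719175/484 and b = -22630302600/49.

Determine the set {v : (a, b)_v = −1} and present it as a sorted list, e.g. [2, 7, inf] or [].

(a, b) ≡ (-23, -427794) mod (ℚ^×)²; places V = {2, 3, 5, 7, 11, 23, 37, 41, 47, ∞}.
(a,b)_11: α=-2, u≡10; β=0, v≡8 (mod 11); (10|11)=-1, (8|11)=-1; sign (−1)^0·-1^0·-1^-2 = +1.
(a,b)_23: α=3, u≡5; β=2, v≡16 (mod 23); (5|23)=-1, (16|23)=+1; sign (−1)^0·-1^2·+1^3 = +1.
(a,b)_∞: sgn(-23)=−, sgn(-427794)=−, so -1.
(a,b)_2: α=-2, β=3; u≡1, v≡7 (mod 8); ε(u)ε(v)=0·1, αω(v)=-2·0, βω(u)=3·0; sum ≡ 0  ⇒  +1.
(a,b)_3: α=0, u≡1; β=1, v≡1 (mod 3); (1|3)=+1, (1|3)=+1; sign (−1)^0·+1^1·+1^0 = +1.
(a,b)_41: α=2, u≡18; β=1, v≡16 (mod 41); (18|41)=+1, (16|41)=+1; sign (−1)^0·+1^1·+1^2 = +1.
(a,b)_47: α=2, u≡25; β=1, v≡12 (mod 47); (25|47)=+1, (12|47)=+1; sign (−1)^0·+1^1·+1^2 = +1.
(a,b)_7: α=4, u≡6; β=-2, v≡4 (mod 7); (6|7)=-1, (4|7)=+1; sign (−1)^0·-1^-2·+1^4 = +1.
(a,b)_37: α=2, u≡13; β=1, v≡15 (mod 37); (13|37)=-1, (15|37)=-1; sign (−1)^0·-1^1·-1^2 = -1.
(a,b)_5: α=2, u≡2; β=2, v≡4 (mod 5); (2|5)=-1, (4|5)=+1; sign (−1)^0·-1^2·+1^2 = +1.
(-23, -427794 / ℚ) ramifies at {37, ∞}: a division algebra.

[37, inf]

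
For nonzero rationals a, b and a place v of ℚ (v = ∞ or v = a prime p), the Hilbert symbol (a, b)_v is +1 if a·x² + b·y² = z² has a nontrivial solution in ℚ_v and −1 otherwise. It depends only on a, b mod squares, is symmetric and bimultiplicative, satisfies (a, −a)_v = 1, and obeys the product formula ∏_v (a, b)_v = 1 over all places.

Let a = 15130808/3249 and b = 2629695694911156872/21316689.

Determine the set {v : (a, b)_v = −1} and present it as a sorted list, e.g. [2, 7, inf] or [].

[11, 23]

(a, b) ≡ (638, 6578) mod (ℚ^×)²; places V = {2, 3, 7, 11, 13, 19, 23, 29, 37, ∞}.
(a,b)_2: α=3, β=3; u≡7, v≡1 (mod 8); ε(u)ε(v)=1·0, αω(v)=3·0, βω(u)=3·0; sum ≡ 0  ⇒  +1.
(a,b)_7: α=2, u≡1; β=2, v≡5 (mod 7); (1|7)=+1, (5|7)=-1; sign (−1)^0·+1^2·-1^2 = +1.
(a,b)_23: α=0, u≡20; β=1, v≡11 (mod 23); (20|23)=-1, (11|23)=-1; sign (−1)^0·-1^1·-1^0 = -1.
(a,b)_13: α=0, u≡9; β=1, v≡9 (mod 13); (9|13)=+1, (9|13)=+1; sign (−1)^0·+1^1·+1^0 = +1.
(a,b)_29: α=1, u≡13; β=2, v≡9 (mod 29); (13|29)=+1, (9|29)=+1; sign (−1)^0·+1^2·+1^1 = +1.
(a,b)_11: α=3, u≡4; β=7, v≡1 (mod 11); (4|11)=+1, (1|11)=+1; sign (−1)^1·+1^7·+1^3 = -1.
(a,b)_3: α=-2, u≡2; β=-10, v≡2 (mod 3); (2|3)=-1, (2|3)=-1; sign (−1)^0·-1^-10·-1^-2 = +1.
(a,b)_19: α=-2, u≡7; β=-2, v≡17 (mod 19); (7|19)=+1, (17|19)=+1; sign (−1)^0·+1^-2·+1^-2 = +1.
(a,b)_37: α=0, u≡33; β=2, v≡23 (mod 37); (33|37)=+1, (23|37)=-1; sign (−1)^0·+1^2·-1^0 = +1.
(a,b)_∞: sgn(638)=+, sgn(6578)=+, so +1.
Ram(638, 6578) = {11, 23}; no ℚ_11-point on the conic.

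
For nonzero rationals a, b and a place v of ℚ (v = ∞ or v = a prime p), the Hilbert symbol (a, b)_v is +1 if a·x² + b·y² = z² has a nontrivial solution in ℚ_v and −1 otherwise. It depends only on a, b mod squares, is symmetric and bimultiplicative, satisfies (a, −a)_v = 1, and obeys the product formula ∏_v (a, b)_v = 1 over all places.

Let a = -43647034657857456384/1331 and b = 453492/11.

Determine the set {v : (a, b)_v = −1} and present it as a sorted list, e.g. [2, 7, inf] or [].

[11, 19]

Mod squares: a ≡ -10659, b ≡ 138567. Check v ∈ {∞, 2, 3, 11, 13, 17, 19}.
v=2: v_2(a)=8, v_2(b)=2; units ≡ 5, 7 (mod 8); ε·ε+αω+βω = 0·1+8·0+2·1 ≡ 0  ⇒  (a,b)_2 = +1.
v=11: a=11^-3·(≡2), b=11^-1·(≡6) mod 11; (2|11)=-1, (6|11)=-1; (−1)^{-3·-1·5}·(-1)^-1·(-1)^-3 = -1.
v=3: a=3^11·(≡2), b=3^3·(≡1) mod 3; (2|3)=-1, (1|3)=+1; (−1)^{11·3·1}·(-1)^3·(+1)^11 = +1.
v=∞: -10659 < 0 and 138567 > 0  ⇒  (a,b)_∞ = +1.
v=19: a=19^3·(≡11), b=19^1·(≡9) mod 19; (11|19)=+1, (9|19)=+1; (−1)^{3·1·9}·(+1)^1·(+1)^3 = -1.
v=17: a=17^3·(≡16), b=17^1·(≡8) mod 17; (16|17)=+1, (8|17)=+1; (−1)^{3·1·8}·(+1)^1·(+1)^3 = +1.
v=13: a=13^4·(≡10), b=13^1·(≡4) mod 13; (10|13)=+1, (4|13)=+1; (−1)^{4·1·6}·(+1)^1·(+1)^4 = +1.
Ram(-10659, 138567) = {11, 19}; no ℚ_11-point on the conic.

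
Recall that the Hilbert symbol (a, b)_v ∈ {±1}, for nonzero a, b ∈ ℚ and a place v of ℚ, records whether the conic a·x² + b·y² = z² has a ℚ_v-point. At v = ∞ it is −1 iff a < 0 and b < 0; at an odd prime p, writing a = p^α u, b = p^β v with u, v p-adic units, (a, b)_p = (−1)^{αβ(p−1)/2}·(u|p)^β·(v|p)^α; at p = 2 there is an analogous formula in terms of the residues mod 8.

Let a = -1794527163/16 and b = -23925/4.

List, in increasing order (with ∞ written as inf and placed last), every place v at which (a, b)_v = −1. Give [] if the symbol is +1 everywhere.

[3, 11, 13, 29, 47, inf]

Mod squares: a ≡ -1647867, b ≡ -957. Check v ∈ {∞, 2, 3, 5, 11, 13, 29, 31, 47}.
v=3: a=3^3·(≡2), b=3^1·(≡2) mod 3; (2|3)=-1, (2|3)=-1; (−1)^{3·1·1}·(-1)^1·(-1)^3 = -1.
v=29: a=29^1·(≡17), b=29^1·(≡4) mod 29; (17|29)=-1, (4|29)=+1; (−1)^{1·1·14}·(-1)^1·(+1)^1 = -1.
v=31: a=31^1·(≡2), b=31^0·(≡25) mod 31; (2|31)=+1, (25|31)=+1; (−1)^{1·0·15}·(+1)^0·(+1)^1 = +1.
v=47: a=47^1·(≡24), b=47^0·(≡23) mod 47; (24|47)=+1, (23|47)=-1; (−1)^{1·0·23}·(+1)^0·(-1)^1 = -1.
v=13: a=13^1·(≡9), b=13^0·(≡2) mod 13; (9|13)=+1, (2|13)=-1; (−1)^{1·0·6}·(+1)^0·(-1)^1 = -1.
v=2: v_2(a)=-4, v_2(b)=-2; units ≡ 5, 3 (mod 8); ε·ε+αω+βω = 0·1+-4·1+-2·1 ≡ 0  ⇒  (a,b)_2 = +1.
v=5: a=5^0·(≡2), b=5^2·(≡2) mod 5; (2|5)=-1, (2|5)=-1; (−1)^{0·2·2}·(-1)^2·(-1)^0 = +1.
v=∞: -1647867 < 0 and -957 < 0  ⇒  (a,b)_∞ = -1.
v=11: a=11^2·(≡7), b=11^1·(≡9) mod 11; (7|11)=-1, (9|11)=+1; (−1)^{2·1·5}·(-1)^1·(+1)^2 = -1.
Ram(-1647867, -957) = {3, 11, 13, 29, 47, ∞}; no ℚ_3-point on the conic.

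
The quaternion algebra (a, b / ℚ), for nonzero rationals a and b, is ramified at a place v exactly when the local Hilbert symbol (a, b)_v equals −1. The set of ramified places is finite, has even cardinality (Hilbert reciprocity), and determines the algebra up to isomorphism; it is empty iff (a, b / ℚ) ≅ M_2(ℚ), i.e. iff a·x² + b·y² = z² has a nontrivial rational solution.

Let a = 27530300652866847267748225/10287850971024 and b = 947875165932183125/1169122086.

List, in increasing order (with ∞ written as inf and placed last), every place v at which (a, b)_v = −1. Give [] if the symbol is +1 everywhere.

Mod squares: a ≡ 6409, b ≡ 476238. Check v ∈ {∞, 2, 3, 5, 7, 11, 13, 17, 19, 23, 29, 31, 47}.
v=17: a=17^1·(≡10), b=17^1·(≡4) mod 17; (10|17)=-1, (4|17)=+1; (−1)^{1·1·8}·(-1)^1·(+1)^1 = -1.
v=13: a=13^3·(≡12), b=13^2·(≡4) mod 13; (12|13)=+1, (4|13)=+1; (−1)^{3·2·6}·(+1)^2·(+1)^3 = +1.
v=2: v_2(a)=-4, v_2(b)=-1; units ≡ 1, 7 (mod 8); ε·ε+αω+βω = 0·1+-4·0+-1·0 ≡ 0  ⇒  (a,b)_2 = +1.
v=47: a=47^-4·(≡6), b=47^-2·(≡25) mod 47; (6|47)=+1, (25|47)=+1; (−1)^{-4·-2·23}·(+1)^-2·(+1)^-4 = +1.
v=19: a=19^2·(≡16), b=19^0·(≡14) mod 19; (16|19)=+1, (14|19)=-1; (−1)^{2·0·9}·(+1)^0·(-1)^2 = +1.
v=29: a=29^1·(≡12), b=29^1·(≡8) mod 29; (12|29)=-1, (8|29)=-1; (−1)^{1·1·14}·(-1)^1·(-1)^1 = +1.
v=3: a=3^-2·(≡1), b=3^-7·(≡1) mod 3; (1|3)=+1, (1|3)=+1; (−1)^{-2·-7·1}·(+1)^-7·(+1)^-2 = +1.
v=7: a=7^8·(≡4), b=7^7·(≡4) mod 7; (4|7)=+1, (4|7)=+1; (−1)^{8·7·3}·(+1)^7·(+1)^8 = +1.
v=31: a=31^4·(≡13), b=31^2·(≡8) mod 31; (13|31)=-1, (8|31)=+1; (−1)^{4·2·15}·(-1)^2·(+1)^4 = +1.
v=∞: 6409 > 0 and 476238 > 0  ⇒  (a,b)_∞ = +1.
v=23: a=23^2·(≡5), b=23^1·(≡4) mod 23; (5|23)=-1, (4|23)=+1; (−1)^{2·1·11}·(-1)^1·(+1)^2 = -1.
v=5: a=5^2·(≡1), b=5^4·(≡3) mod 5; (1|5)=+1, (3|5)=-1; (−1)^{2·4·2}·(+1)^4·(-1)^2 = +1.
v=11: a=11^-4·(≡2), b=11^-2·(≡4) mod 11; (2|11)=-1, (4|11)=+1; (−1)^{-4·-2·5}·(-1)^-2·(+1)^-4 = +1.
Ram(6409, 476238) = {17, 23}; no ℚ_17-point on the conic.

[17, 23]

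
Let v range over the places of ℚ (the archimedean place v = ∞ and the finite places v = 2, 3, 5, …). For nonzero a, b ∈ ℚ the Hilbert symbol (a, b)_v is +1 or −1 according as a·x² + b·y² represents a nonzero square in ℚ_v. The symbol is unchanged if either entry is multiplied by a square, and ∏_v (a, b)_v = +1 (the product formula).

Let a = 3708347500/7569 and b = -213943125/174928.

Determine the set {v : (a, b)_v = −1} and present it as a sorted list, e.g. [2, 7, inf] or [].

(a, b) ≡ (12259, -36777) mod (ℚ^×)²; places V = {2, 3, 5, 11, 13, 23, 29, 41, ∞}.
(a,b)_23: α=1, u≡8; β=1, v≡10 (mod 23); (8|23)=+1, (10|23)=-1; sign (−1)^1·+1^1·-1^1 = +1.
(a,b)_2: α=2, β=-4; u≡3, v≡7 (mod 8); ε(u)ε(v)=1·1, αω(v)=2·0, βω(u)=-4·1; sum ≡ 1  ⇒  -1.
(a,b)_5: α=4, u≡4; β=4, v≡2 (mod 5); (4|5)=+1, (2|5)=-1; sign (−1)^0·+1^4·-1^4 = +1.
(a,b)_29: α=-2, u≡12; β=-2, v≡5 (mod 29); (12|29)=-1, (5|29)=+1; sign (−1)^0·-1^-2·+1^-2 = +1.
(a,b)_∞: sgn(12259)=+, sgn(-36777)=−, so +1.
(a,b)_41: α=1, u≡19; β=1, v≡18 (mod 41); (19|41)=-1, (18|41)=+1; sign (−1)^0·-1^1·+1^1 = -1.
(a,b)_3: α=-2, u≡1; β=1, v≡2 (mod 3); (1|3)=+1, (2|3)=-1; sign (−1)^0·+1^1·-1^-2 = +1.
(a,b)_11: α=2, u≡4; β=2, v≡8 (mod 11); (4|11)=+1, (8|11)=-1; sign (−1)^0·+1^2·-1^2 = +1.
(a,b)_13: α=1, u≡7; β=-1, v≡7 (mod 13); (7|13)=-1, (7|13)=-1; sign (−1)^0·-1^-1·-1^1 = +1.
(12259, -36777 / ℚ) ramifies at {2, 41}: a division algebra.

[2, 41]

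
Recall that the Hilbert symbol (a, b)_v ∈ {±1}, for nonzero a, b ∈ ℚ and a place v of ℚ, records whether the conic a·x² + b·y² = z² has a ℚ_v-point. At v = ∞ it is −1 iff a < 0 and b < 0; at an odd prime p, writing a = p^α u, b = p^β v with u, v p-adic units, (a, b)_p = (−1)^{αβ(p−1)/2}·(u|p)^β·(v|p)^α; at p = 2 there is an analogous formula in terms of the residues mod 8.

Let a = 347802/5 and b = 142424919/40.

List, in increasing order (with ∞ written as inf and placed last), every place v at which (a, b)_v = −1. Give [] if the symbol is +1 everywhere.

Mod squares: a ≡ 210, b ≡ 390. Check v ∈ {∞, 2, 3, 5, 7, 13}.
v=13: a=13^2·(≡6), b=13^3·(≡9) mod 13; (6|13)=-1, (9|13)=+1; (−1)^{2·3·6}·(-1)^3·(+1)^2 = -1.
v=7: a=7^3·(≡4), b=7^4·(≡3) mod 7; (4|7)=+1, (3|7)=-1; (−1)^{3·4·3}·(+1)^4·(-1)^3 = -1.
v=5: a=5^-1·(≡2), b=5^-1·(≡3) mod 5; (2|5)=-1, (3|5)=-1; (−1)^{-1·-1·2}·(-1)^-1·(-1)^-1 = +1.
v=2: v_2(a)=1, v_2(b)=-3; units ≡ 1, 3 (mod 8); ε·ε+αω+βω = 0·1+1·1+-3·0 ≡ 1  ⇒  (a,b)_2 = -1.
v=∞: 210 > 0 and 390 > 0  ⇒  (a,b)_∞ = +1.
v=3: a=3^1·(≡1), b=3^3·(≡1) mod 3; (1|3)=+1, (1|3)=+1; (−1)^{1·3·1}·(+1)^3·(+1)^1 = -1.
Ram(210, 390) = {2, 3, 7, 13}; no ℚ_2-point on the conic.

[2, 3, 7, 13]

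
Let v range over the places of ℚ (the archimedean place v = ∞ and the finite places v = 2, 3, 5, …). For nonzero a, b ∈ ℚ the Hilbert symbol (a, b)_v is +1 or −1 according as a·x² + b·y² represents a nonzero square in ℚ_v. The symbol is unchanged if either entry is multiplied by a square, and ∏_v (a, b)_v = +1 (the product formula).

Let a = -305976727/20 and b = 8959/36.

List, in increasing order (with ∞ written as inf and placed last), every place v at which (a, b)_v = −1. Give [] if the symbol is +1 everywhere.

(a, b) ≡ (-108035, 31) mod (ℚ^×)²; places V = {2, 3, 5, 7, 17, 31, 41, ∞}.
(a,b)_17: α=3, u≡3; β=2, v≡7 (mod 17); (3|17)=-1, (7|17)=-1; sign (−1)^0·-1^2·-1^3 = -1.
(a,b)_7: α=2, u≡3; β=0, v≡6 (mod 7); (3|7)=-1, (6|7)=-1; sign (−1)^0·-1^0·-1^2 = +1.
(a,b)_5: α=-1, u≡2; β=0, v≡4 (mod 5); (2|5)=-1, (4|5)=+1; sign (−1)^0·-1^0·+1^-1 = +1.
(a,b)_31: α=1, u≡20; β=1, v≡2 (mod 31); (20|31)=+1, (2|31)=+1; sign (−1)^1·+1^1·+1^1 = -1.
(a,b)_2: α=-2, β=-2; u≡5, v≡7 (mod 8); ε(u)ε(v)=0·1, αω(v)=-2·0, βω(u)=-2·1; sum ≡ 0  ⇒  +1.
(a,b)_41: α=1, u≡13; β=0, v≡4 (mod 41); (13|41)=-1, (4|41)=+1; sign (−1)^0·-1^0·+1^1 = +1.
(a,b)_∞: sgn(-108035)=−, sgn(31)=+, so +1.
(a,b)_3: α=0, u≡1; β=-2, v≡1 (mod 3); (1|3)=+1, (1|3)=+1; sign (−1)^0·+1^-2·+1^0 = +1.
|Ram(-108035, 31)| = 2, even; anisotropic at {17, 31}.

[17, 31]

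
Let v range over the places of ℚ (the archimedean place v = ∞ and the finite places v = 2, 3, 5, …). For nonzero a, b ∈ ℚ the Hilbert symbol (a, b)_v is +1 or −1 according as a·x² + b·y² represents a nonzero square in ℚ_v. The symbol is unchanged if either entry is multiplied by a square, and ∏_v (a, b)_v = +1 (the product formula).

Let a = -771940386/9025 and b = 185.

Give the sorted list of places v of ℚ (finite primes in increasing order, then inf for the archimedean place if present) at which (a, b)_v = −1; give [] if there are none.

(a, b) ≡ (-296786, 185) mod (ℚ^×)²; places V = {2, 3, 5, 7, 17, 19, 29, 37, 43, ∞}.
(a,b)_37: α=0, u≡33; β=1, v≡5 (mod 37); (33|37)=+1, (5|37)=-1; sign (−1)^0·+1^1·-1^0 = +1.
(a,b)_∞: sgn(-296786)=−, sgn(185)=+, so +1.
(a,b)_3: α=2, u≡1; β=0, v≡2 (mod 3); (1|3)=+1, (2|3)=-1; sign (−1)^0·+1^0·-1^2 = +1.
(a,b)_29: α=1, u≡10; β=0, v≡11 (mod 29); (10|29)=-1, (11|29)=-1; sign (−1)^0·-1^0·-1^1 = -1.
(a,b)_19: α=-2, u≡2; β=0, v≡14 (mod 19); (2|19)=-1, (14|19)=-1; sign (−1)^0·-1^0·-1^-2 = +1.
(a,b)_5: α=-2, u≡4; β=1, v≡2 (mod 5); (4|5)=+1, (2|5)=-1; sign (−1)^0·+1^1·-1^-2 = +1.
(a,b)_17: α=3, u≡4; β=0, v≡15 (mod 17); (4|17)=+1, (15|17)=+1; sign (−1)^0·+1^0·+1^3 = +1.
(a,b)_2: α=1, β=0; u≡7, v≡1 (mod 8); ε(u)ε(v)=1·0, αω(v)=1·0, βω(u)=0·0; sum ≡ 0  ⇒  +1.
(a,b)_43: α=1, u≡15; β=0, v≡13 (mod 43); (15|43)=+1, (13|43)=+1; sign (−1)^0·+1^0·+1^1 = +1.
(a,b)_7: α=1, u≡2; β=0, v≡3 (mod 7); (2|7)=+1, (3|7)=-1; sign (−1)^0·+1^0·-1^1 = -1.
Ram(-296786, 185) = {7, 29}; no ℚ_7-point on the conic.

[7, 29]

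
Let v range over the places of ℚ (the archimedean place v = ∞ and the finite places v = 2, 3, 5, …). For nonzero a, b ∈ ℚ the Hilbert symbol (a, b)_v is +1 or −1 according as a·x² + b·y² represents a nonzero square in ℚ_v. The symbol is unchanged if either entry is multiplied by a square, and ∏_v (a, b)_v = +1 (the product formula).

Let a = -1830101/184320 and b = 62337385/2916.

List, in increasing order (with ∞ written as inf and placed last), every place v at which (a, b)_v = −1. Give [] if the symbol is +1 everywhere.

[5, 11, 13, 29]

Mod squares: a ≡ -1105, b ≡ 515185. Check v ∈ {∞, 2, 3, 5, 7, 11, 13, 17, 19, 29}.
v=5: a=5^-1·(≡1), b=5^1·(≡2) mod 5; (1|5)=+1, (2|5)=-1; (−1)^{-1·1·2}·(+1)^1·(-1)^-1 = -1.
v=∞: -1105 < 0 and 515185 > 0  ⇒  (a,b)_∞ = +1.
v=7: a=7^2·(≡1), b=7^0·(≡3) mod 7; (1|7)=+1, (3|7)=-1; (−1)^{2·0·3}·(+1)^0·(-1)^2 = +1.
v=3: a=3^-2·(≡2), b=3^-6·(≡1) mod 3; (2|3)=-1, (1|3)=+1; (−1)^{-2·-6·1}·(-1)^-6·(+1)^-2 = +1.
v=17: a=17^1·(≡7), b=17^1·(≡10) mod 17; (7|17)=-1, (10|17)=-1; (−1)^{1·1·8}·(-1)^1·(-1)^1 = +1.
v=13: a=13^3·(≡2), b=13^0·(≡8) mod 13; (2|13)=-1, (8|13)=-1; (−1)^{3·0·6}·(-1)^0·(-1)^3 = -1.
v=29: a=29^0·(≡14), b=29^1·(≡18) mod 29; (14|29)=-1, (18|29)=-1; (−1)^{0·1·14}·(-1)^1·(-1)^0 = -1.
v=19: a=19^0·(≡17), b=19^1·(≡10) mod 19; (17|19)=+1, (10|19)=-1; (−1)^{0·1·9}·(+1)^1·(-1)^0 = +1.
v=11: a=11^0·(≡6), b=11^3·(≡8) mod 11; (6|11)=-1, (8|11)=-1; (−1)^{0·3·5}·(-1)^3·(-1)^0 = -1.
v=2: v_2(a)=-12, v_2(b)=-2; units ≡ 7, 1 (mod 8); ε·ε+αω+βω = 1·0+-12·0+-2·0 ≡ 0  ⇒  (a,b)_2 = +1.
(-1105, 515185 / ℚ) ramifies at {5, 11, 13, 29}: a division algebra.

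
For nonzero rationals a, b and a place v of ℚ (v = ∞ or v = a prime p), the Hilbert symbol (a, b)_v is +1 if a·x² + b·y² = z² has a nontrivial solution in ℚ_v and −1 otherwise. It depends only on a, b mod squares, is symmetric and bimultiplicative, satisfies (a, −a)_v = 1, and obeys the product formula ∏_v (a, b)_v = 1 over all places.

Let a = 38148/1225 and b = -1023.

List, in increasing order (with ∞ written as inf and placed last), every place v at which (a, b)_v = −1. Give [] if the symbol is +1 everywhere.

[]

(a, b) ≡ (33, -1023) mod (ℚ^×)²; places V = {2, 3, 5, 7, 11, 17, 31, ∞}.
(a,b)_7: α=-2, u≡3; β=0, v≡6 (mod 7); (3|7)=-1, (6|7)=-1; sign (−1)^0·-1^0·-1^-2 = +1.
(a,b)_17: α=2, u≡13; β=0, v≡14 (mod 17); (13|17)=+1, (14|17)=-1; sign (−1)^0·+1^0·-1^2 = +1.
(a,b)_11: α=1, u≡9; β=1, v≡6 (mod 11); (9|11)=+1, (6|11)=-1; sign (−1)^1·+1^1·-1^1 = +1.
(a,b)_∞: sgn(33)=+, sgn(-1023)=−, so +1.
(a,b)_3: α=1, u≡2; β=1, v≡1 (mod 3); (2|3)=-1, (1|3)=+1; sign (−1)^1·-1^1·+1^1 = +1.
(a,b)_31: α=0, u≡5; β=1, v≡29 (mod 31); (5|31)=+1, (29|31)=-1; sign (−1)^0·+1^1·-1^0 = +1.
(a,b)_2: α=2, β=0; u≡1, v≡1 (mod 8); ε(u)ε(v)=0·0, αω(v)=2·0, βω(u)=0·0; sum ≡ 0  ⇒  +1.
(a,b)_5: α=-2, u≡2; β=0, v≡2 (mod 5); (2|5)=-1, (2|5)=-1; sign (−1)^0·-1^0·-1^-2 = +1.
Every local symbol is +1, so the conic 33·x² + -1023·y² = z² has ℚ_v-points for all v and hence a ℚ-point; (a, b / ℚ) ≅ M_2(ℚ).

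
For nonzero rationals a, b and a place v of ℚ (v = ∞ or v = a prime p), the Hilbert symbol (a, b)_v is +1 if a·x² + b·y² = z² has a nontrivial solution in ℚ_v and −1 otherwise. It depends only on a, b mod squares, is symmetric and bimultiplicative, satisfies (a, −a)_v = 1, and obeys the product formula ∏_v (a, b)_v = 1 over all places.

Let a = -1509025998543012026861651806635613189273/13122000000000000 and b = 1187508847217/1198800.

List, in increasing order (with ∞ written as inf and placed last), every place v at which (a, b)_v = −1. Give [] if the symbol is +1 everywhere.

Mod squares: a ≡ -143354354, b ≡ 1678061. Check v ∈ {∞, 2, 3, 5, 7, 11, 13, 17, 19, 23, 31, 37, 43}.
v=3: a=3^-8·(≡1), b=3^-4·(≡2) mod 3; (1|3)=+1, (2|3)=-1; (−1)^{-8·-4·1}·(+1)^-4·(-1)^-8 = +1.
v=5: a=5^-12·(≡1), b=5^-2·(≡1) mod 5; (1|5)=+1, (1|5)=+1; (−1)^{-12·-2·2}·(+1)^-2·(+1)^-12 = +1.
v=7: a=7^4·(≡4), b=7^3·(≡1) mod 7; (4|7)=+1, (1|7)=+1; (−1)^{4·3·3}·(+1)^3·(+1)^4 = +1.
v=11: a=11^3·(≡9), b=11^1·(≡4) mod 11; (9|11)=+1, (4|11)=+1; (−1)^{3·1·5}·(+1)^1·(+1)^3 = -1.
v=∞: -143354354 < 0 and 1678061 > 0  ⇒  (a,b)_∞ = +1.
v=17: a=17^6·(≡15), b=17^2·(≡4) mod 17; (15|17)=+1, (4|17)=+1; (−1)^{6·2·8}·(+1)^2·(+1)^6 = +1.
v=37: a=37^3·(≡24), b=37^-1·(≡26) mod 37; (24|37)=-1, (26|37)=+1; (−1)^{3·-1·18}·(-1)^-1·(+1)^3 = -1.
v=31: a=31^3·(≡17), b=31^1·(≡7) mod 31; (17|31)=-1, (7|31)=+1; (−1)^{3·1·15}·(-1)^1·(+1)^3 = +1.
v=13: a=13^1·(≡8), b=13^0·(≡6) mod 13; (8|13)=-1, (6|13)=-1; (−1)^{1·0·6}·(-1)^0·(-1)^1 = -1.
v=2: v_2(a)=-13, v_2(b)=-4; units ≡ 7, 5 (mod 8); ε·ε+αω+βω = 1·0+-13·1+-4·0 ≡ 1  ⇒  (a,b)_2 = -1.
v=43: a=43^6·(≡41), b=43^2·(≡30) mod 43; (41|43)=+1, (30|43)=-1; (−1)^{6·2·21}·(+1)^2·(-1)^6 = +1.
v=23: a=23^1·(≡8), b=23^0·(≡3) mod 23; (8|23)=+1, (3|23)=+1; (−1)^{1·0·11}·(+1)^0·(+1)^1 = +1.
v=19: a=19^3·(≡3), b=19^1·(≡1) mod 19; (3|19)=-1, (1|19)=+1; (−1)^{3·1·9}·(-1)^1·(+1)^3 = +1.
(-143354354, 1678061 / ℚ) ramifies at {2, 11, 13, 37}: a division algebra.

[2, 11, 13, 37]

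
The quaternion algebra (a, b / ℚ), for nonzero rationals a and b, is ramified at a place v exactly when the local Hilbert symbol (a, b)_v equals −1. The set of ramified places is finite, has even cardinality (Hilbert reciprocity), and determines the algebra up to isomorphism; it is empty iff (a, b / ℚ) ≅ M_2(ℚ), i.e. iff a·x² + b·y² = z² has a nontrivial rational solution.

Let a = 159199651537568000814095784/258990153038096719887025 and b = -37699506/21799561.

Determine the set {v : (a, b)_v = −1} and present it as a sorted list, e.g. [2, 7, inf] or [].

[2, 13]

(a, b) ≡ (26, -34) mod (ℚ^×)²; places V = {2, 3, 5, 7, 11, 13, 17, 23, 29, ∞}.
(a,b)_11: α=2, u≡1; β=0, v≡8 (mod 11); (1|11)=+1, (8|11)=-1; sign (−1)^0·+1^0·-1^2 = +1.
(a,b)_29: α=-6, u≡11; β=-2, v≡23 (mod 29); (11|29)=-1, (23|29)=+1; sign (−1)^0·-1^-2·+1^-6 = +1.
(a,b)_5: α=-2, u≡4; β=0, v≡4 (mod 5); (4|5)=+1, (4|5)=+1; sign (−1)^0·+1^0·+1^-2 = +1.
(a,b)_2: α=3, β=1; u≡5, v≡7 (mod 8); ε(u)ε(v)=0·1, αω(v)=3·0, βω(u)=1·1; sum ≡ 1  ⇒  -1.
(a,b)_13: α=7, u≡6; β=2, v≡8 (mod 13); (6|13)=-1, (8|13)=-1; sign (−1)^0·-1^2·-1^7 = -1.
(a,b)_3: α=22, u≡2; β=8, v≡2 (mod 3); (2|3)=-1, (2|3)=-1; sign (−1)^0·-1^8·-1^22 = +1.
(a,b)_23: α=-6, u≡13; β=-2, v≡13 (mod 23); (13|23)=+1, (13|23)=+1; sign (−1)^0·+1^-2·+1^-6 = +1.
(a,b)_17: α=4, u≡15; β=1, v≡16 (mod 17); (15|17)=+1, (16|17)=+1; sign (−1)^0·+1^1·+1^4 = +1.
(a,b)_7: α=-6, u≡6; β=-2, v≡4 (mod 7); (6|7)=-1, (4|7)=+1; sign (−1)^0·-1^-2·+1^-6 = +1.
(a,b)_∞: sgn(26)=+, sgn(-34)=−, so +1.
|Ram(26, -34)| = 2, even; anisotropic at {2, 13}.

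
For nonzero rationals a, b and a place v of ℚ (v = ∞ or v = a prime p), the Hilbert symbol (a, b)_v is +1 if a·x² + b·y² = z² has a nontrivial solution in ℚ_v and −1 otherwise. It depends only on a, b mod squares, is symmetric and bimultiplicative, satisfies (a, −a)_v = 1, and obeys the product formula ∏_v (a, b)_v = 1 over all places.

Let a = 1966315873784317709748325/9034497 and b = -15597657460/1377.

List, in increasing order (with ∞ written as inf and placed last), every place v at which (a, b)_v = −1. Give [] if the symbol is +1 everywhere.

(a, b) ≡ (2261, -11180645) mod (ℚ^×)²; places V = {2, 3, 5, 7, 11, 17, 19, 23, 43, ∞}.
(a,b)_∞: sgn(2261)=+, sgn(-11180645)=−, so +1.
(a,b)_43: α=2, u≡23; β=1, v≡41 (mod 43); (23|43)=+1, (41|43)=+1; sign (−1)^0·+1^1·+1^2 = +1.
(a,b)_5: α=2, u≡4; β=1, v≡4 (mod 5); (4|5)=+1, (4|5)=+1; sign (−1)^0·+1^1·+1^2 = +1.
(a,b)_17: α=-1, u≡11; β=-1, v≡10 (mod 17); (11|17)=-1, (10|17)=-1; sign (−1)^0·-1^-1·-1^-1 = +1.
(a,b)_11: α=2, u≡8; β=2, v≡6 (mod 11); (8|11)=-1, (6|11)=-1; sign (−1)^0·-1^2·-1^2 = +1.
(a,b)_7: α=13, u≡1; β=3, v≡4 (mod 7); (1|7)=+1, (4|7)=+1; sign (−1)^1·+1^3·+1^13 = -1.
(a,b)_19: α=3, u≡16; β=1, v≡14 (mod 19); (16|19)=+1, (14|19)=-1; sign (−1)^1·+1^1·-1^3 = +1.
(a,b)_3: α=-12, u≡2; β=-4, v≡1 (mod 3); (2|3)=-1, (1|3)=+1; sign (−1)^0·-1^-4·+1^-12 = +1.
(a,b)_2: α=0, β=2; u≡5, v≡3 (mod 8); ε(u)ε(v)=0·1, αω(v)=0·1, βω(u)=2·1; sum ≡ 0  ⇒  +1.
(a,b)_23: α=2, u≡21; β=1, v≡6 (mod 23); (21|23)=-1, (6|23)=+1; sign (−1)^0·-1^1·+1^2 = -1.
Ram(2261, -11180645) = {7, 23}; no ℚ_7-point on the conic.

[7, 23]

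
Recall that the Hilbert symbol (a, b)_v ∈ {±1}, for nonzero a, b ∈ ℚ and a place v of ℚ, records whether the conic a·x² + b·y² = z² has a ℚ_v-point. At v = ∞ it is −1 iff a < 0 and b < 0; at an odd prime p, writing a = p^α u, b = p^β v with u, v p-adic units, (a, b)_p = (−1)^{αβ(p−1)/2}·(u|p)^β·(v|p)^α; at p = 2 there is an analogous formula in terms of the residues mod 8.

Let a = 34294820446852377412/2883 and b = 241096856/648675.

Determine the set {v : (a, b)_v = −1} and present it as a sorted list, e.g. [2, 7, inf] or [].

(a, b) ≡ (8211, 30498) mod (ℚ^×)²; places V = {2, 3, 5, 7, 11, 13, 17, 23, 31, ∞}.
(a,b)_23: α=3, u≡13; β=1, v≡14 (mod 23); (13|23)=+1, (14|23)=-1; sign (−1)^1·+1^1·-1^3 = +1.
(a,b)_5: α=0, u≡4; β=-2, v≡3 (mod 5); (4|5)=+1, (3|5)=-1; sign (−1)^0·+1^-2·-1^0 = +1.
(a,b)_2: α=2, β=3; u≡3, v≡1 (mod 8); ε(u)ε(v)=1·0, αω(v)=2·0, βω(u)=3·1; sum ≡ 1  ⇒  -1.
(a,b)_11: α=4, u≡5; β=2, v≡8 (mod 11); (5|11)=+1, (8|11)=-1; sign (−1)^0·+1^2·-1^4 = +1.
(a,b)_13: α=4, u≡6; β=1, v≡8 (mod 13); (6|13)=-1, (8|13)=-1; sign (−1)^0·-1^1·-1^4 = -1.
(a,b)_31: α=-2, u≡29; β=-2, v≡18 (mod 31); (29|31)=-1, (18|31)=+1; sign (−1)^0·-1^-2·+1^-2 = +1.
(a,b)_17: α=3, u≡10; β=1, v≡9 (mod 17); (10|17)=-1, (9|17)=+1; sign (−1)^0·-1^1·+1^3 = -1.
(a,b)_3: α=-1, u≡1; β=-3, v≡2 (mod 3); (1|3)=+1, (2|3)=-1; sign (−1)^1·+1^-3·-1^-1 = +1.
(a,b)_∞: sgn(8211)=+, sgn(30498)=+, so +1.
(a,b)_7: α=3, u≡2; β=2, v≡5 (mod 7); (2|7)=+1, (5|7)=-1; sign (−1)^0·+1^2·-1^3 = -1.
Ram(8211, 30498) = {2, 7, 13, 17}; no ℚ_2-point on the conic.

[2, 7, 13, 17]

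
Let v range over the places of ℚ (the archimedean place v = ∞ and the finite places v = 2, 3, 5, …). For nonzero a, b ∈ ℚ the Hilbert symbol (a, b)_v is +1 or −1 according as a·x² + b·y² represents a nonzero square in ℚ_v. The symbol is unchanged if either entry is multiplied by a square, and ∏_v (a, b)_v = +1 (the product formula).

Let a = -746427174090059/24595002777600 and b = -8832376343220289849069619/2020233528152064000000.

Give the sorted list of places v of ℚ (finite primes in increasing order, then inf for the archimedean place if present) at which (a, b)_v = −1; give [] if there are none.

Mod squares: a ≡ -66, b ≡ -11. Check v ∈ {∞, 2, 3, 5, 7, 11, 17, 19, 29, 31, 37}.
v=31: a=31^2·(≡11), b=31^4·(≡9) mod 31; (11|31)=-1, (9|31)=+1; (−1)^{2·4·15}·(-1)^4·(+1)^2 = +1.
v=37: a=37^-2·(≡23), b=37^-4·(≡1) mod 37; (23|37)=-1, (1|37)=+1; (−1)^{-2·-4·18}·(-1)^-4·(+1)^-2 = +1.
v=∞: -66 < 0 and -11 < 0  ⇒  (a,b)_∞ = -1.
v=3: a=3^-5·(≡2), b=3^-6·(≡1) mod 3; (2|3)=-1, (1|3)=+1; (−1)^{-5·-6·1}·(-1)^-6·(+1)^-5 = +1.
v=5: a=5^-2·(≡4), b=5^-6·(≡1) mod 5; (4|5)=+1, (1|5)=+1; (−1)^{-2·-6·2}·(+1)^-6·(+1)^-2 = +1.
v=11: a=11^3·(≡9), b=11^7·(≡6) mod 11; (9|11)=+1, (6|11)=-1; (−1)^{3·7·5}·(+1)^7·(-1)^3 = +1.
v=29: a=29^2·(≡26), b=29^4·(≡21) mod 29; (26|29)=-1, (21|29)=-1; (−1)^{2·4·14}·(-1)^4·(-1)^2 = +1.
v=7: a=7^4·(≡1), b=7^4·(≡3) mod 7; (1|7)=+1, (3|7)=-1; (−1)^{4·4·3}·(+1)^4·(-1)^4 = +1.
v=17: a=17^2·(≡9), b=17^2·(≡12) mod 17; (9|17)=+1, (12|17)=-1; (−1)^{2·2·8}·(+1)^2·(-1)^2 = +1.
v=19: a=19^-2·(≡14), b=19^-2·(≡2) mod 19; (14|19)=-1, (2|19)=-1; (−1)^{-2·-2·9}·(-1)^-2·(-1)^-2 = +1.
v=2: v_2(a)=-13, v_2(b)=-18; units ≡ 7, 5 (mod 8); ε·ε+αω+βω = 1·0+-13·1+-18·0 ≡ 1  ⇒  (a,b)_2 = -1.
Ram(-66, -11) = {2, ∞}; no ℚ_2-point on the conic.

[2, inf]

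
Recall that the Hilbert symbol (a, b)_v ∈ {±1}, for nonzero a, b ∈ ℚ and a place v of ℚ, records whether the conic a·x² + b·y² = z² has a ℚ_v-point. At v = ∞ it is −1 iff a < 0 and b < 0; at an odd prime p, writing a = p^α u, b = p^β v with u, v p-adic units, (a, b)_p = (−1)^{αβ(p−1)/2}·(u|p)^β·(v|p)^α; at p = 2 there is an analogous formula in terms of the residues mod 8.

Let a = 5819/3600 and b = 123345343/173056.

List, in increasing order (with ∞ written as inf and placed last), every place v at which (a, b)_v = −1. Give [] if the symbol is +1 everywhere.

Mod squares: a ≡ 11, b ≡ 1927. Check v ∈ {∞, 2, 3, 5, 11, 13, 23, 41, 47}.
v=41: a=41^0·(≡26), b=41^1·(≡15) mod 41; (26|41)=-1, (15|41)=-1; (−1)^{0·1·20}·(-1)^1·(-1)^0 = -1.
v=5: a=5^-2·(≡1), b=5^0·(≡3) mod 5; (1|5)=+1, (3|5)=-1; (−1)^{-2·0·2}·(+1)^0·(-1)^-2 = +1.
v=11: a=11^1·(≡4), b=11^2·(≡6) mod 11; (4|11)=+1, (6|11)=-1; (−1)^{1·2·5}·(+1)^2·(-1)^1 = -1.
v=47: a=47^0·(≡45), b=47^1·(≡15) mod 47; (45|47)=-1, (15|47)=-1; (−1)^{0·1·23}·(-1)^1·(-1)^0 = -1.
v=3: a=3^-2·(≡2), b=3^0·(≡1) mod 3; (2|3)=-1, (1|3)=+1; (−1)^{-2·0·1}·(-1)^0·(+1)^-2 = +1.
v=2: v_2(a)=-4, v_2(b)=-10; units ≡ 3, 7 (mod 8); ε·ε+αω+βω = 1·1+-4·0+-10·1 ≡ 1  ⇒  (a,b)_2 = -1.
v=13: a=13^0·(≡5), b=13^-2·(≡3) mod 13; (5|13)=-1, (3|13)=+1; (−1)^{0·-2·6}·(-1)^-2·(+1)^0 = +1.
v=23: a=23^2·(≡22), b=23^2·(≡4) mod 23; (22|23)=-1, (4|23)=+1; (−1)^{2·2·11}·(-1)^2·(+1)^2 = +1.
v=∞: 11 > 0 and 1927 > 0  ⇒  (a,b)_∞ = +1.
|Ram(11, 1927)| = 4, even; anisotropic at {2, 11, 41, 47}.

[2, 11, 41, 47]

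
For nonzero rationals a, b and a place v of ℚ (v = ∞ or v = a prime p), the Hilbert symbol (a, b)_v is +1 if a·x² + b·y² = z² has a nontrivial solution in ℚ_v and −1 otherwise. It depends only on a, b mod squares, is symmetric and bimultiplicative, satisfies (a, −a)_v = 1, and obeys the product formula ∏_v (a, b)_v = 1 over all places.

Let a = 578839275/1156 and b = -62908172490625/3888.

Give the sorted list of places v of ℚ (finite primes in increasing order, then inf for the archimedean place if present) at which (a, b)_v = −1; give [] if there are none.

[3, 7]

(a, b) ≡ (3059, -1155) mod (ℚ^×)²; places V = {2, 3, 5, 7, 11, 17, 19, 23, 29, 37, ∞}.
(a,b)_19: α=1, u≡7; β=2, v≡7 (mod 19); (7|19)=+1, (7|19)=+1; sign (−1)^0·+1^2·+1^1 = +1.
(a,b)_17: α=-2, u≡9; β=0, v≡9 (mod 17); (9|17)=+1, (9|17)=+1; sign (−1)^0·+1^0·+1^-2 = +1.
(a,b)_2: α=-2, β=-4; u≡3, v≡5 (mod 8); ε(u)ε(v)=1·0, αω(v)=-2·1, βω(u)=-4·1; sum ≡ 0  ⇒  +1.
(a,b)_11: α=0, u≡3; β=1, v≡3 (mod 11); (3|11)=+1, (3|11)=+1; sign (−1)^0·+1^1·+1^0 = +1.
(a,b)_23: α=1, u≡12; β=2, v≡8 (mod 23); (12|23)=+1, (8|23)=+1; sign (−1)^0·+1^2·+1^1 = +1.
(a,b)_3: α=2, u≡2; β=-5, v≡2 (mod 3); (2|3)=-1, (2|3)=-1; sign (−1)^0·-1^-5·-1^2 = -1.
(a,b)_5: α=2, u≡1; β=5, v≡1 (mod 5); (1|5)=+1, (1|5)=+1; sign (−1)^0·+1^5·+1^2 = +1.
(a,b)_7: α=1, u≡3; β=1, v≡3 (mod 7); (3|7)=-1, (3|7)=-1; sign (−1)^1·-1^1·-1^1 = -1.
(a,b)_37: α=0, u≡3; β=2, v≡18 (mod 37); (3|37)=+1, (18|37)=-1; sign (−1)^0·+1^2·-1^0 = +1.
(a,b)_29: α=2, u≡10; β=0, v≡1 (mod 29); (10|29)=-1, (1|29)=+1; sign (−1)^0·-1^0·+1^2 = +1.
(a,b)_∞: sgn(3059)=+, sgn(-1155)=−, so +1.
|Ram(3059, -1155)| = 2, even; anisotropic at {3, 7}.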